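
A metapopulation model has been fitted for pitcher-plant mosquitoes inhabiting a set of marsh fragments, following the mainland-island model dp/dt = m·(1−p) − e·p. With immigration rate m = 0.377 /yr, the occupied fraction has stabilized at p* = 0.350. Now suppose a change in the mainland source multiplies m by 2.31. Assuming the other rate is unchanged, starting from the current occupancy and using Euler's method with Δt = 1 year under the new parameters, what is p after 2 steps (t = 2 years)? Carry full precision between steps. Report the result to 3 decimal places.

0.488

Balance m(1−p*) = e·p* gives e = m(1−p*)/p* = 0.377×0.65000/0.35000 = 0.70014.
Starting from p₀ = 0.35000; update p ← p + (dp/dt)·Δt with the new parameters.
t = 1: p = 0.35000 + (+0.32102) = 0.67102
t = 2: p = 0.67102 + (-0.18330) = 0.48771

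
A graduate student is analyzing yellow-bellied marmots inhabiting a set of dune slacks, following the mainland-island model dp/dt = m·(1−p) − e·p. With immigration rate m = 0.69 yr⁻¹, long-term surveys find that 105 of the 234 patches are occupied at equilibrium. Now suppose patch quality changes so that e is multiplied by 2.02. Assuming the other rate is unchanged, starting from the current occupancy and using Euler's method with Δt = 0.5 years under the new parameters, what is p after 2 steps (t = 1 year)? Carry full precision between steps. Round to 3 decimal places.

Observed p* = 105/234 = 0.44872.
Balance m(1−p*) = e·p* gives e = m(1−p*)/p* = 0.69×0.55128/0.44872 = 0.84771.
Starting from p₀ = 0.44872; update p ← p + (dp/dt)·Δt with the new parameters.
p: 0.44872 → 0.25472  (Δp = -0.19400)
p: 0.25472 → 0.29375  (Δp = +0.03903)

0.294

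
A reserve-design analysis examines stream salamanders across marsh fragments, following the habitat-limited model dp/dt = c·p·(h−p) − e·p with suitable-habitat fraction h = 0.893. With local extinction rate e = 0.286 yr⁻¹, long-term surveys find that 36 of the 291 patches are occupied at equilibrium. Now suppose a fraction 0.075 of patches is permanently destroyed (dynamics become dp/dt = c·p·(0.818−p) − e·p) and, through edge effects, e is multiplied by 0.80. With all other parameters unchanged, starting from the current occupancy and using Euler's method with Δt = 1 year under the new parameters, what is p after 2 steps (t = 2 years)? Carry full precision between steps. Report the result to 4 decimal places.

0.1309

Observed p* = 36/291 = 0.12371.
Balance c(h−p*) = e gives c = e/(0.893 − 0.12371) = 0.286/0.76929 = 0.37177.
Starting from p₀ = 0.12371; update p ← p + (dp/dt)·Δt with the new parameters.
step 1: Δp = +0.00363, p = 0.12734
step 2: Δp = +0.00356, p = 0.13090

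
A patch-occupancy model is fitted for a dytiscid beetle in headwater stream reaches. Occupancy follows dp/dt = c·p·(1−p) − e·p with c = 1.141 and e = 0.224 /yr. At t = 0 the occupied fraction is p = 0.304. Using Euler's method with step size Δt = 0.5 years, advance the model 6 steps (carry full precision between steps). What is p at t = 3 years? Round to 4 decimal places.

0.7445

Update rule: p ← p + [c·p·(1−p) − e·p]·Δt with Δt = 0.5.
t = 0.5: p = 0.30400 + (+0.08666) = 0.39066
t = 1: p = 0.39066 + (+0.09205) = 0.48271
t = 1.5: p = 0.48271 + (+0.08839) = 0.57110
t = 2: p = 0.57110 + (+0.07578) = 0.64688
t = 2.5: p = 0.64688 + (+0.05787) = 0.70475
t = 3: p = 0.70475 + (+0.03978) = 0.74452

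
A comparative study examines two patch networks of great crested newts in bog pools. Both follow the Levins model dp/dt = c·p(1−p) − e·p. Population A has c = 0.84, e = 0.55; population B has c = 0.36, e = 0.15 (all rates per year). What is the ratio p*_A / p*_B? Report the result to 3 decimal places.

0.592

A: p*_A = 1 − 0.55/0.84 = 0.3452.
B: p*_B = 1 − 0.15/0.36 = 0.5833.
p*_A / p*_B = 0.3452/0.5833 = 0.5918.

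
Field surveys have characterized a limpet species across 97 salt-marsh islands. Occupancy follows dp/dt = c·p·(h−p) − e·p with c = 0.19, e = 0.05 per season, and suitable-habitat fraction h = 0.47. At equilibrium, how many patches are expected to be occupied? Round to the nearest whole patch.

20

p* = h − e/c = 0.47 − 0.2632 = 0.2068.
Expected occupied patches = N × p* = 97 × 0.2068 = 20.06 ≈ 20.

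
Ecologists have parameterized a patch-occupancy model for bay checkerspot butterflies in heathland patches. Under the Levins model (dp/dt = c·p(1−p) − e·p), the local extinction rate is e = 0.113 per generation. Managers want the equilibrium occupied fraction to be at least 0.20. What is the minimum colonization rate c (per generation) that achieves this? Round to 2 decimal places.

p* = 1 − e/c ≥ 0.20 requires e/c ≤ 0.8000, i.e. c ≥ e/0.8000.
c_min = 0.113/0.8000 = 0.1412.

0.14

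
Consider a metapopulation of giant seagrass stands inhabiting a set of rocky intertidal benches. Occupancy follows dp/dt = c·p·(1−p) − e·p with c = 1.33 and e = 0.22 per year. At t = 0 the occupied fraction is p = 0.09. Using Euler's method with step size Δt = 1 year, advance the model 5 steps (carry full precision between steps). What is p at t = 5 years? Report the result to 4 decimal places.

Update rule: p ← p + [c·p·(1−p) − e·p]·Δt with Δt = 1.
step 1: Δp = +0.08913, p = 0.17913
step 2: Δp = +0.15616, p = 0.33528
step 3: Δp = +0.22265, p = 0.55794
step 4: Δp = +0.20529, p = 0.76323
step 5: Δp = +0.07244, p = 0.83566

0.8357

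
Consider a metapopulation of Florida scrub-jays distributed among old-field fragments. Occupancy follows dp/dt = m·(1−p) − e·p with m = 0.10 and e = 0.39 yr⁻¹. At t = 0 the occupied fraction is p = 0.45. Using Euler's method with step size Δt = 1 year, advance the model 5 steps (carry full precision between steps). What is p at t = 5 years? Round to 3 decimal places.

0.213

Update rule: p ← p + [m·(1−p) − e·p]·Δt with Δt = 1.
step 1: Δp = -0.12050, p = 0.32950
step 2: Δp = -0.06146, p = 0.26804
step 3: Δp = -0.03134, p = 0.23670
step 4: Δp = -0.01598, p = 0.22072
step 5: Δp = -0.00815, p = 0.21257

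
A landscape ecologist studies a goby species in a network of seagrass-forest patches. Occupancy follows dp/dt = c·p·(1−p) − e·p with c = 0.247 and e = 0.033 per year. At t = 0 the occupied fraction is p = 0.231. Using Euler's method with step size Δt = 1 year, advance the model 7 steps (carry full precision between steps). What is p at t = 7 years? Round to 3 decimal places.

Update rule: p ← p + [c·p·(1−p) − e·p]·Δt with Δt = 1.
  1  |  dp/dt·Δt = +0.036254  |  p_1 = 0.267254
  2  |  dp/dt·Δt = +0.039550  |  p_2 = 0.306804
  3  |  dp/dt·Δt = +0.042406  |  p_3 = 0.349211
  4  |  dp/dt·Δt = +0.044610  |  p_4 = 0.393820
  5  |  dp/dt·Δt = +0.045969  |  p_5 = 0.439790
  6  |  dp/dt·Δt = +0.046341  |  p_6 = 0.486131
  7  |  dp/dt·Δt = +0.045660  |  p_7 = 0.531791

0.532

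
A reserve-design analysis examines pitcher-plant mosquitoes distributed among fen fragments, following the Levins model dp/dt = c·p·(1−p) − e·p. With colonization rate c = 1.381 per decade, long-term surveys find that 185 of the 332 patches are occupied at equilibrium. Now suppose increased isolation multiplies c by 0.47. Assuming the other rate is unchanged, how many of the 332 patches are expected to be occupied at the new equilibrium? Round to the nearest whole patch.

19

Observed p* = 185/332 = 0.55723.
Balance c(1−p*) = e gives e = 1.381×(1 − 0.55723) = 0.61147.
New p* = 1 − e/c = 1 − 0.61147/0.64907 = 0.05793.
Expected occupied = 332 × 0.05793 = 19.23 ≈ 19.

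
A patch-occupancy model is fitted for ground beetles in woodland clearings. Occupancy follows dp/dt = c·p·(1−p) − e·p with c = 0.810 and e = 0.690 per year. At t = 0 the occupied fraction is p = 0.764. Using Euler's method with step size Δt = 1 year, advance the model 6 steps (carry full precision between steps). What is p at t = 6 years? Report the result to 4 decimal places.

Update rule: p ← p + [c·p·(1−p) − e·p]·Δt with Δt = 1.
t = 1: p = 0.76400 + (-0.38111) = 0.38289
t = 2: p = 0.38289 + (-0.07280) = 0.31009
t = 3: p = 0.31009 + (-0.04067) = 0.26941
t = 4: p = 0.26941 + (-0.02646) = 0.24295
t = 5: p = 0.24295 + (-0.01866) = 0.22429
t = 6: p = 0.22429 + (-0.01383) = 0.21046

0.2105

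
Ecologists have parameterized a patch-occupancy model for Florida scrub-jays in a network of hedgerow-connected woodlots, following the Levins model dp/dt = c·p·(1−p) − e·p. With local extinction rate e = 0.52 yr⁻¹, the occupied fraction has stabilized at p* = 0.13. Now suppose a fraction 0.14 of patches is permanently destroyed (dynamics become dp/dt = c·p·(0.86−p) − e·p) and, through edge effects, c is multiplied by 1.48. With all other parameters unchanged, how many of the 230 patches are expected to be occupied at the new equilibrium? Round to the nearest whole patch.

63

Balance c(1−p*) = e gives c = e/(1 − 0.13000) = 0.52/0.87000 = 0.59770.
New p* = 0.86 − e/c = 0.86 − 0.52000/0.88460 = 0.27216.
Expected occupied = 230 × 0.27216 = 62.60 ≈ 63.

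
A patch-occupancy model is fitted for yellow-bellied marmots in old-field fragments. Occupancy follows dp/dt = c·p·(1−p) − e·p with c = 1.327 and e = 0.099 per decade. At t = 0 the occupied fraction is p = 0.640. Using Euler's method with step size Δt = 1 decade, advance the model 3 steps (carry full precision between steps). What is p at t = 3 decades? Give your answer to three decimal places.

0.924

Update rule: p ← p + [c·p·(1−p) − e·p]·Δt with Δt = 1.
p: 0.64000 → 0.88238  (Δp = +0.24238)
p: 0.88238 → 0.93275  (Δp = +0.05037)
p: 0.93275 → 0.92365  (Δp = -0.00910)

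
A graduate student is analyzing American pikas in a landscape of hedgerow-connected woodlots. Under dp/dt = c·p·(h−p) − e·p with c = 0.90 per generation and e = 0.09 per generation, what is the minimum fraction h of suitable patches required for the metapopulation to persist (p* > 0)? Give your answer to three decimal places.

p* = h − e/c is positive only when h > e/c.
h_min = e/c = 0.09/0.90 = 0.1000.

0.100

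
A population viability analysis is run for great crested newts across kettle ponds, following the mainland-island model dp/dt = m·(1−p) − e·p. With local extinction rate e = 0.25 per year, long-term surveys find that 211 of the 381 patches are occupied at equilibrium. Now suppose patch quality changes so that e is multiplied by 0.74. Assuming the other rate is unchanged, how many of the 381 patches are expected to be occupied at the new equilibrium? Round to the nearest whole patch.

Observed p* = 211/381 = 0.55381.
Balance m(1−p*) = e·p* gives m = e·p*/(1−p*) = 0.25×0.55381/0.44619 = 0.31030.
New p* = m/(m+e) = 0.31030/(0.31030+0.18500) = 0.62649.
Expected occupied = 381 × 0.62649 = 238.69 ≈ 239.

239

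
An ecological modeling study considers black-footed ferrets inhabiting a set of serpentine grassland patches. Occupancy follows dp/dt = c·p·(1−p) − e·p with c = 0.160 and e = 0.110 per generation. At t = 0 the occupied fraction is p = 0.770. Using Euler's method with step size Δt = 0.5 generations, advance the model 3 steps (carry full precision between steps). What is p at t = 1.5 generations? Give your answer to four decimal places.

Update rule: p ← p + [c·p·(1−p) − e·p]·Δt with Δt = 0.5.
p: 0.77000 → 0.74182  (Δp = -0.02818)
p: 0.74182 → 0.71634  (Δp = -0.02548)
p: 0.71634 → 0.69320  (Δp = -0.02314)

0.6932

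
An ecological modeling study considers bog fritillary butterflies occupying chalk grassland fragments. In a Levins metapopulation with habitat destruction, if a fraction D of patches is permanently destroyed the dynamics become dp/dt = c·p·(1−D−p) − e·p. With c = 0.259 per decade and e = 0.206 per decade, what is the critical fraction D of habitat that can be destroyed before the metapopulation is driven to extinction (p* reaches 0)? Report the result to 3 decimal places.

0.205

The nontrivial equilibrium is p* = (1−D) − e/c; extinction occurs when this hits zero.
So D_crit = 1 − e/c = 1 − 0.206/0.259 = 1 − 0.7954 = 0.2046.
This equals the undisturbed p*, a classic result of Lande's extension.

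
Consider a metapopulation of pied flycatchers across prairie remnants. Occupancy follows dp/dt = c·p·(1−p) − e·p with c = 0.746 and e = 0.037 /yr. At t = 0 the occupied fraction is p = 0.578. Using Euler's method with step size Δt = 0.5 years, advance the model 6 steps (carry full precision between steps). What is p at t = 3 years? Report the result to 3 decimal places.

Update rule: p ← p + [c·p·(1−p) − e·p]·Δt with Δt = 0.5.
  1  |  dp/dt·Δt = +0.080288  |  p_1 = 0.658288
  2  |  dp/dt·Δt = +0.071726  |  p_2 = 0.730014
  3  |  dp/dt·Δt = +0.060011  |  p_3 = 0.790025
  4  |  dp/dt·Δt = +0.047260  |  p_4 = 0.837284
  5  |  dp/dt·Δt = +0.035327  |  p_5 = 0.872612
  6  |  dp/dt·Δt = +0.025319  |  p_6 = 0.897931

0.898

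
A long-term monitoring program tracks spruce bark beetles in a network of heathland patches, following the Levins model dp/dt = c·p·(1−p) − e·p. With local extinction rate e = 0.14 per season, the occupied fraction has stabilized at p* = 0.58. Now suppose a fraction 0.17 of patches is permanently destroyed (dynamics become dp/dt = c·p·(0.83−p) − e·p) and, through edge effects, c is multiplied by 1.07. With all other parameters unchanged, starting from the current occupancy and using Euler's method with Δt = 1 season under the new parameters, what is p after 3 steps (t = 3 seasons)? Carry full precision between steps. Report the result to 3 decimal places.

0.511

Balance c(1−p*) = e gives c = e/(1 − 0.58000) = 0.14/0.42000 = 0.33333.
Starting from p₀ = 0.58000; update p ← p + (dp/dt)·Δt with the new parameters.
step 1: Δp = -0.02948, p = 0.55052
step 2: Δp = -0.02220, p = 0.52832
step 3: Δp = -0.01712, p = 0.51120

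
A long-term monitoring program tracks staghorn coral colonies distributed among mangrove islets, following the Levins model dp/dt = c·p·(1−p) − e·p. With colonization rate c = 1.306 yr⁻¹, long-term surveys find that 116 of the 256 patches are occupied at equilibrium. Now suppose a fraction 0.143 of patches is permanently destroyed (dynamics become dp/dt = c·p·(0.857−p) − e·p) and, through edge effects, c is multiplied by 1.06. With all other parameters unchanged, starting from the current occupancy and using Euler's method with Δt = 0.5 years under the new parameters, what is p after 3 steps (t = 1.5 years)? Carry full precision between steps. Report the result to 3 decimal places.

0.381

Observed p* = 116/256 = 0.45312.
Balance c(1−p*) = e gives e = 1.306×(1 − 0.45312) = 0.71422.
Starting from p₀ = 0.45312; update p ← p + (dp/dt)·Δt with the new parameters.
t = 0.5: p = 0.45312 + (-0.03514) = 0.41798
t = 1: p = 0.41798 + (-0.02225) = 0.39573
t = 1.5: p = 0.39573 + (-0.01497) = 0.38076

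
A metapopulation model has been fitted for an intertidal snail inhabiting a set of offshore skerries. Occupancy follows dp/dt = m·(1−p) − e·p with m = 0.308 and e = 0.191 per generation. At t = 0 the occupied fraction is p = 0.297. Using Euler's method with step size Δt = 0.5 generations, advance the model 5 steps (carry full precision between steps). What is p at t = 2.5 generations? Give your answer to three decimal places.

0.541

Update rule: p ← p + [m·(1−p) − e·p]·Δt with Δt = 0.5.
step 1: Δp = +0.07990, p = 0.37690
step 2: Δp = +0.05996, p = 0.43686
step 3: Δp = +0.04500, p = 0.48187
step 4: Δp = +0.03377, p = 0.51564
step 5: Δp = +0.02535, p = 0.54099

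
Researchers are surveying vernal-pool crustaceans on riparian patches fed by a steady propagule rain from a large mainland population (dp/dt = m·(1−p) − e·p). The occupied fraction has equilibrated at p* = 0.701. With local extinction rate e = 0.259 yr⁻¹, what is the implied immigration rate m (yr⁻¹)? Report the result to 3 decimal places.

0.607

At equilibrium m(1−p*) = e·p*, so m = e·p*/(1−p*).
m = 0.259 × 0.701 / 0.2990 = 0.1816/0.2990 = 0.6072.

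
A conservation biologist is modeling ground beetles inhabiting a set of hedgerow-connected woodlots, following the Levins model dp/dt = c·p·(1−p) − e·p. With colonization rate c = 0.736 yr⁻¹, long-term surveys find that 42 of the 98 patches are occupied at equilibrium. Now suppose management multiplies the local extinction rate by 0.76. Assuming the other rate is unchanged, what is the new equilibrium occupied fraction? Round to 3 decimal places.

Observed p* = 42/98 = 0.42857.
Balance c(1−p*) = e gives e = 0.736×(1 − 0.42857) = 0.42057.
New p* = 1 − e/c = 1 − 0.31963/0.73600 = 0.56572.

0.566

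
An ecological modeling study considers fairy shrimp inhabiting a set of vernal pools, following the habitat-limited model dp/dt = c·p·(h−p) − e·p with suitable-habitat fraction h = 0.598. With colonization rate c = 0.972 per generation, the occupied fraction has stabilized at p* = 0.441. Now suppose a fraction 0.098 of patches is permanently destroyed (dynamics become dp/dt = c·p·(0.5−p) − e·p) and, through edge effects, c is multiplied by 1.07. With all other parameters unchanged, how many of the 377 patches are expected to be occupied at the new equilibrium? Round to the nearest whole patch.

133

Balance c(h−p*) = e gives e = 0.972×(0.598 − 0.44100) = 0.15260.
New p* = 0.5 − e/c = 0.5 − 0.15260/1.04004 = 0.35327.
Expected occupied = 377 × 0.35327 = 133.18 ≈ 133.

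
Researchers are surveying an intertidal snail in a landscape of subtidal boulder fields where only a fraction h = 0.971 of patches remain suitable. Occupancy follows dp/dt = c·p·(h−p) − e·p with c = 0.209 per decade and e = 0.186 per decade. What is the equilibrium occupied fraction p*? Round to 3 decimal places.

0.081

Setting dp/dt = 0 and dividing by p* gives c·(h−p*) = e.
So p* = h − e/c = 0.971 − 0.186/0.209 = 0.971 − 0.8900 = 0.0810.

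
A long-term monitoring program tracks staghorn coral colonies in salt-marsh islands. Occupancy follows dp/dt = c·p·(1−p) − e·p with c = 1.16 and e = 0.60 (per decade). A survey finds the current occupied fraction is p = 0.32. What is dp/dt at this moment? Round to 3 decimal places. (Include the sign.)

Colonization term: c·p·(1−p) = 1.16×0.32×0.6800 = 0.25242.
Extinction term: e·p = 0.19200.
dp/dt = 0.25242 − 0.19200 = 0.06042.

0.060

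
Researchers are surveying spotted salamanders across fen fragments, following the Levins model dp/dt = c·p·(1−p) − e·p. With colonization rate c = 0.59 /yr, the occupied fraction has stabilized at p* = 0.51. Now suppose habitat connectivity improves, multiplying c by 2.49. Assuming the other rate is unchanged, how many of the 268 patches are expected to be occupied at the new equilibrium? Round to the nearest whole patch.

215

Balance c(1−p*) = e gives e = 0.59×(1 − 0.51000) = 0.28910.
New p* = 1 − e/c = 1 − 0.28910/1.46910 = 0.80321.
Expected occupied = 268 × 0.80321 = 215.26 ≈ 215.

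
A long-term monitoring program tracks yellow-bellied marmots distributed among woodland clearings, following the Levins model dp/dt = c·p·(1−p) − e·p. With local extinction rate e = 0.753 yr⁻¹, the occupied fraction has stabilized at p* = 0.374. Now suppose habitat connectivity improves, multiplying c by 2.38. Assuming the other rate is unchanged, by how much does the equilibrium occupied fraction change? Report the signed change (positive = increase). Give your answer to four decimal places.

Balance c(1−p*) = e gives c = e/(1 − 0.37400) = 0.753/0.62600 = 1.20288.
New p* = 1 − e/c = 1 − 0.75300/2.86285 = 0.73698.
Δp* = 0.73698 − 0.37400 = +0.36298.

0.3630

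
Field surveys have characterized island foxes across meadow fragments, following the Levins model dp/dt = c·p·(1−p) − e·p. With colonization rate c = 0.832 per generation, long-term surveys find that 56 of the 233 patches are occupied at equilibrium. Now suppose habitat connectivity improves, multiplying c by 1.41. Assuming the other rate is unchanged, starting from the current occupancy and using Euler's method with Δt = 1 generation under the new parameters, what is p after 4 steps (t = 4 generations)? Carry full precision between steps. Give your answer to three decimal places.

0.430

Observed p* = 56/233 = 0.24034.
Balance c(1−p*) = e gives e = 0.832×(1 − 0.24034) = 0.63203.
Starting from p₀ = 0.24034; update p ← p + (dp/dt)·Δt with the new parameters.
step 1: Δp = +0.06228, p = 0.30262
step 2: Δp = +0.05631, p = 0.35893
step 3: Δp = +0.04308, p = 0.40201
step 4: Δp = +0.02793, p = 0.42994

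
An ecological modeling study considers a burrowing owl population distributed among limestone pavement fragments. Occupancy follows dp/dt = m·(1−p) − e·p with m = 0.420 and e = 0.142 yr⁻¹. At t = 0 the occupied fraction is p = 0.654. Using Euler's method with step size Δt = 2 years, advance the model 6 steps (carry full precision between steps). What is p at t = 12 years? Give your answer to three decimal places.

0.747

Update rule: p ← p + [m·(1−p) − e·p]·Δt with Δt = 2.
step 1: Δp = +0.10490, p = 0.75890
step 2: Δp = -0.01301, p = 0.74590
step 3: Δp = +0.00161, p = 0.74751
step 4: Δp = -0.00020, p = 0.74731
step 5: Δp = +0.00002, p = 0.74733
step 6: Δp = -0.00000, p = 0.74733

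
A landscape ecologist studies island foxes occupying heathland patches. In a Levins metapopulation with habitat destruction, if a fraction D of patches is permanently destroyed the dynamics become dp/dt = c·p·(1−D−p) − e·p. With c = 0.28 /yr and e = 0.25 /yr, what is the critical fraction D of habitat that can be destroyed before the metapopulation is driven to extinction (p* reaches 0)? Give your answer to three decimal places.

The nontrivial equilibrium is p* = (1−D) − e/c; extinction occurs when this hits zero.
So D_crit = 1 − e/c = 1 − 0.25/0.28 = 1 − 0.8929 = 0.1071.
Note this equals the original equilibrium occupancy — the Levins extinction-debt result.

0.107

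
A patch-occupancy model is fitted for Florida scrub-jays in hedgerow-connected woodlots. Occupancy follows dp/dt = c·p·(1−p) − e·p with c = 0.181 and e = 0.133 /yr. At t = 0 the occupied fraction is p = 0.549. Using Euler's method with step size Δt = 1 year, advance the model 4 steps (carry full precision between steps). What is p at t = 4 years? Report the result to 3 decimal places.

0.458

Update rule: p ← p + [c·p·(1−p) − e·p]·Δt with Δt = 1.
t = 1: p = 0.54900 + (-0.02820) = 0.52080
t = 2: p = 0.52080 + (-0.02409) = 0.49670
t = 3: p = 0.49670 + (-0.02081) = 0.47589
t = 4: p = 0.47589 + (-0.01815) = 0.45774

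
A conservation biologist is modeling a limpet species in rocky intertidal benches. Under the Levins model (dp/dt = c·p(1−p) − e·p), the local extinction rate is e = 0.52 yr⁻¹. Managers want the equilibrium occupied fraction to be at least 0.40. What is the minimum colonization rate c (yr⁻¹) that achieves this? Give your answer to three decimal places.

0.867

p* = 1 − e/c ≥ 0.40 requires e/c ≤ 0.6000, i.e. c ≥ e/0.6000.
c_min = 0.52/0.6000 = 0.8667.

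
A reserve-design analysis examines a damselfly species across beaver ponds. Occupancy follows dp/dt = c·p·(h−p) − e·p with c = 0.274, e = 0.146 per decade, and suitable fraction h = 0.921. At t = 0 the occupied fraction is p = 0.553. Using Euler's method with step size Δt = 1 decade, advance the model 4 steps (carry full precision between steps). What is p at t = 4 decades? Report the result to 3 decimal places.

Update rule: p ← p + [c·p·(h−p) − e·p]·Δt with Δt = 1.
p: 0.55300 → 0.52802  (Δp = -0.02498)
p: 0.52802 → 0.50779  (Δp = -0.02024)
p: 0.50779 → 0.49114  (Δp = -0.01664)
p: 0.49114 → 0.47728  (Δp = -0.01386)

0.477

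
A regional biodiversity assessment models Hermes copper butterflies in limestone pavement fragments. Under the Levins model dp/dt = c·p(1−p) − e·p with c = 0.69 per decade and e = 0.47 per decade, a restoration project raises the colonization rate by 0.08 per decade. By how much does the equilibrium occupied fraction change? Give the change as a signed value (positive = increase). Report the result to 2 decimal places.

0.07

Before: p* = 1 − 0.47/0.69 = 0.3188.
After the change, c = 0.77, e = 0.47, so p* = 1 − 0.47/0.77 = 0.3896.
Δp* = 0.3896 − 0.3188 = +0.0708.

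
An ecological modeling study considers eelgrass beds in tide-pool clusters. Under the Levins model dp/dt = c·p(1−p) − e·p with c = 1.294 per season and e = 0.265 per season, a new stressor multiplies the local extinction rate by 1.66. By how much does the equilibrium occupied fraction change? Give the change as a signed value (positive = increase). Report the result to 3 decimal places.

Before: p* = 1 − 0.265/1.294 = 0.7952.
After the change, c = 1.294, e = 0.4399, so p* = 1 − 0.4399/1.294 = 0.6600.
Δp* = 0.6600 − 0.7952 = -0.1352.

-0.135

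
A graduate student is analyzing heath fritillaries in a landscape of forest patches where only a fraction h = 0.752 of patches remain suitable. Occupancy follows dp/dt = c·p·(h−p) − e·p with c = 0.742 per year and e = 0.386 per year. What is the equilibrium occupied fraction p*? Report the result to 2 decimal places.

Setting dp/dt = 0 and dividing by p* gives c·(h−p*) = e.
So p* = h − e/c = 0.752 − 0.386/0.742 = 0.752 − 0.5202 = 0.2318.

0.23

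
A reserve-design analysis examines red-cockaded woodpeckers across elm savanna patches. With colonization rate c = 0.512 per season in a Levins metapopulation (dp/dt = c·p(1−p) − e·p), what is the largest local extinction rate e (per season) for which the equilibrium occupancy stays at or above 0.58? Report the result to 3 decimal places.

1 − e/c ≥ 0.58 ⇒ e ≤ c(1 − 0.58) = 0.512 × 0.4200.
e_max = 0.2150.

0.215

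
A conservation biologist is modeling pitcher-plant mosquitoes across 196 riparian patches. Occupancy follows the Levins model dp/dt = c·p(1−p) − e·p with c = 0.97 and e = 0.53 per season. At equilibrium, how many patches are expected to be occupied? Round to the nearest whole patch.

p* = 1 − e/c = 1 − 0.53/0.97 = 0.4536.
Expected occupied patches = N × p* = 196 × 0.4536 = 88.91 ≈ 89.

89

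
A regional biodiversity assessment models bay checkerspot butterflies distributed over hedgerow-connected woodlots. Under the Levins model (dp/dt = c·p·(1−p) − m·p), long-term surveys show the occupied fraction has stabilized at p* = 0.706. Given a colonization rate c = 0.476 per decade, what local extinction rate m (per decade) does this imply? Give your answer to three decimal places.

At equilibrium c(1−p*) = m.
m = 0.476 × (1 − 0.706) = 0.476 × 0.2940 = 0.1399.

0.140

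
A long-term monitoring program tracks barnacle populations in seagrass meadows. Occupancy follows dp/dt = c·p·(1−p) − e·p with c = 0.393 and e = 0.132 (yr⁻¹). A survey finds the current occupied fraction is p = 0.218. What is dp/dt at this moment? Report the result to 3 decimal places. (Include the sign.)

Colonization term: c·p·(1−p) = 0.393×0.218×0.7820 = 0.06700.
Extinction term: e·p = 0.02878.
dp/dt = 0.06700 − 0.02878 = 0.03822.

0.038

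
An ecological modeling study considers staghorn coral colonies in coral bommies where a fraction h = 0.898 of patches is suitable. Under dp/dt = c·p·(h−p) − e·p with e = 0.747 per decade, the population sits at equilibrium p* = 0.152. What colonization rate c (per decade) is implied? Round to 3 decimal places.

At equilibrium c(h−p*) = e, so c = e/(h−p*).
c = 0.747/(0.898 − 0.152) = 0.747/0.7460 = 1.0013.

1.001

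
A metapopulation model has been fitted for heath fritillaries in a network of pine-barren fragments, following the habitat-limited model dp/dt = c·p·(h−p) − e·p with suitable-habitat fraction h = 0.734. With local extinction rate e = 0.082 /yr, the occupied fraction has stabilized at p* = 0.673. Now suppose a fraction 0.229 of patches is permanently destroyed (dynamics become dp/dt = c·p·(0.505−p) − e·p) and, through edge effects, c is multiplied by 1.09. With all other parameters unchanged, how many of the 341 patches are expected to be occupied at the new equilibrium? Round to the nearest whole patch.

Balance c(h−p*) = e gives c = e/(0.734 − 0.67300) = 0.082/0.06100 = 1.34426.
New p* = 0.505 − e/c = 0.505 − 0.08200/1.46524 = 0.44904.
Expected occupied = 341 × 0.44904 = 153.12 ≈ 153.

153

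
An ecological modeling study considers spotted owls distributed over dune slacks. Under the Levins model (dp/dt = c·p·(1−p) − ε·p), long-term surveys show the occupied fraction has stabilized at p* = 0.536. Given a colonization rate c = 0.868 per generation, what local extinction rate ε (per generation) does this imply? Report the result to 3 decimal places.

0.403

At equilibrium c(1−p*) = ε.
ε = 0.868 × (1 − 0.536) = 0.868 × 0.4640 = 0.4028.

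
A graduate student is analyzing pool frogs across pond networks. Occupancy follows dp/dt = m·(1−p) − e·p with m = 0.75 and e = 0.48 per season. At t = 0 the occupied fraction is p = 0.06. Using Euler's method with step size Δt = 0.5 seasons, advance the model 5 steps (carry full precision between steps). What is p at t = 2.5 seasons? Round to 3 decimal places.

0.605

Update rule: p ← p + [m·(1−p) − e·p]·Δt with Δt = 0.5.
  1  |  dp/dt·Δt = +0.338100  |  p_1 = 0.398100
  2  |  dp/dt·Δt = +0.130169  |  p_2 = 0.528269
  3  |  dp/dt·Δt = +0.050115  |  p_3 = 0.578383
  4  |  dp/dt·Δt = +0.019294  |  p_4 = 0.597678
  5  |  dp/dt·Δt = +0.007428  |  p_5 = 0.605106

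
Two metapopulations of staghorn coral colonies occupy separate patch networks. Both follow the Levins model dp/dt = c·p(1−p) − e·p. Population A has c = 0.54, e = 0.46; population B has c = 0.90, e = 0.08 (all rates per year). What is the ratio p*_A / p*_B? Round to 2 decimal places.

A: p*_A = 1 − 0.46/0.54 = 0.1481.
B: p*_B = 1 − 0.08/0.90 = 0.9111.
p*_A / p*_B = 0.1481/0.9111 = 0.1626.

0.16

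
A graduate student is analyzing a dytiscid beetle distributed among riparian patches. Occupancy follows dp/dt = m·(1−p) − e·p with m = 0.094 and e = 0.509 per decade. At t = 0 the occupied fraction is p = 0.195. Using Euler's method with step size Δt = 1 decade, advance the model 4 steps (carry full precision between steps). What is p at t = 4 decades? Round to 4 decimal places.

Update rule: p ← p + [m·(1−p) − e·p]·Δt with Δt = 1.
p: 0.19500 → 0.17141  (Δp = -0.02359)
p: 0.17141 → 0.16205  (Δp = -0.00936)
p: 0.16205 → 0.15833  (Δp = -0.00372)
p: 0.15833 → 0.15686  (Δp = -0.00148)

0.1569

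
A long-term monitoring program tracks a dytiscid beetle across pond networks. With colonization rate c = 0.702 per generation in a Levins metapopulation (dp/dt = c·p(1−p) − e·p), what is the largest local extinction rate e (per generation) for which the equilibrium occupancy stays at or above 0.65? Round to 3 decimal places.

1 − e/c ≥ 0.65 ⇒ e ≤ c(1 − 0.65) = 0.702 × 0.3500.
e_max = 0.2457.

0.246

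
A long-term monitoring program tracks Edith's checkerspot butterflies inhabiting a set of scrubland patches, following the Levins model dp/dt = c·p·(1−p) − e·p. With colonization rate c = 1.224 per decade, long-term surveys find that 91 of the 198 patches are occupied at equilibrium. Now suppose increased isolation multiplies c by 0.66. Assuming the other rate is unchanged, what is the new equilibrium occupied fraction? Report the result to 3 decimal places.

0.181

Observed p* = 91/198 = 0.45960.
Balance c(1−p*) = e gives e = 1.224×(1 − 0.45960) = 0.66145.
New p* = 1 − e/c = 1 − 0.66145/0.80784 = 0.18121.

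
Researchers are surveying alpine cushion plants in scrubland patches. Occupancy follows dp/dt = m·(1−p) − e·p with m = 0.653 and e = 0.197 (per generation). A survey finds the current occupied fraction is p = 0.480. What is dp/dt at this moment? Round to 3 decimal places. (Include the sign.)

0.245

Colonization term: m·(1−p) = 0.653×0.5200 = 0.33956.
Extinction term: e·p = 0.09456.
dp/dt = 0.33956 − 0.09456 = 0.24500.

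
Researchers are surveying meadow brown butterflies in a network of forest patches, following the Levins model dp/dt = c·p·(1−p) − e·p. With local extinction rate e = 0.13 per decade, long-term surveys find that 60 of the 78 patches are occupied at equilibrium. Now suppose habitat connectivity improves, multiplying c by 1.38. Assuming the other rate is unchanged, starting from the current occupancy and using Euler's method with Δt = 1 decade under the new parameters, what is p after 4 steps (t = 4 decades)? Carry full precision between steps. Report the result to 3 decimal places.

Observed p* = 60/78 = 0.76923.
Balance c(1−p*) = e gives c = e/(1 − 0.76923) = 0.13/0.23077 = 0.56333.
Starting from p₀ = 0.76923; update p ← p + (dp/dt)·Δt with the new parameters.
  1  |  dp/dt·Δt = +0.038000  |  p_1 = 0.807231
  2  |  dp/dt·Δt = +0.016031  |  p_2 = 0.823261
  3  |  dp/dt·Δt = +0.006089  |  p_3 = 0.829351
  4  |  dp/dt·Δt = +0.002208  |  p_4 = 0.831559

0.832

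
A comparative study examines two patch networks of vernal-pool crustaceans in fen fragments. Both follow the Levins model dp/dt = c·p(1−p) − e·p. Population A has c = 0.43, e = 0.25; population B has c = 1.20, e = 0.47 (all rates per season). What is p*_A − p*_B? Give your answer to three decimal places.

A: p*_A = 1 − 0.25/0.43 = 0.4186.
B: p*_B = 1 − 0.47/1.20 = 0.6083.
p*_A − p*_B = 0.4186 − 0.6083 = -0.1897.

-0.190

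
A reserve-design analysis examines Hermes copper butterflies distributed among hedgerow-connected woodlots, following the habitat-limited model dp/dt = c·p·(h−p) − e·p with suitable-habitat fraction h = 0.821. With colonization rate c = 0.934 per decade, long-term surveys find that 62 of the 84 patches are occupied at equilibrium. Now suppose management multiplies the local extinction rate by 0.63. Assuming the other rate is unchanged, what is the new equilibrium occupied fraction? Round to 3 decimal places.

Observed p* = 62/84 = 0.73810.
Balance c(h−p*) = e gives e = 0.934×(0.821 − 0.73810) = 0.07743.
New p* = 0.821 − e/c = 0.821 − 0.04878/0.93400 = 0.76877.

0.769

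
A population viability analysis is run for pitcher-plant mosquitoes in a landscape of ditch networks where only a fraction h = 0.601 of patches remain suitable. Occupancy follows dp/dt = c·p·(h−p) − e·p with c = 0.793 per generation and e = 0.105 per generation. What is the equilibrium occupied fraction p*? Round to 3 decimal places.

Setting dp/dt = 0 and dividing by p* gives c·(h−p*) = e.
So p* = h − e/c = 0.601 − 0.105/0.793 = 0.601 − 0.1324 = 0.4686.

0.469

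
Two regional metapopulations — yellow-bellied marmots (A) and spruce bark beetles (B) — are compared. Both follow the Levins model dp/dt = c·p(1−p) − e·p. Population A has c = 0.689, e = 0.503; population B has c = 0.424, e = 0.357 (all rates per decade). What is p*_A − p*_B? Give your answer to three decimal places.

A: p*_A = 1 − 0.503/0.689 = 0.2700.
B: p*_B = 1 − 0.357/0.424 = 0.1580.
p*_A − p*_B = 0.2700 − 0.1580 = 0.1119.

0.112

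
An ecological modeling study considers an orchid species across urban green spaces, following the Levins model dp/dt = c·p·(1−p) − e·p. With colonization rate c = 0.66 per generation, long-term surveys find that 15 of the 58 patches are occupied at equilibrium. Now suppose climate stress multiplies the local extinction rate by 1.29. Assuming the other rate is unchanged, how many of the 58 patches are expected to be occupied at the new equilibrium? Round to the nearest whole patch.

Observed p* = 15/58 = 0.25862.
Balance c(1−p*) = e gives e = 0.66×(1 − 0.25862) = 0.48931.
New p* = 1 − e/c = 1 − 0.63121/0.66000 = 0.04362.
Expected occupied = 58 × 0.04362 = 2.53 ≈ 3.

3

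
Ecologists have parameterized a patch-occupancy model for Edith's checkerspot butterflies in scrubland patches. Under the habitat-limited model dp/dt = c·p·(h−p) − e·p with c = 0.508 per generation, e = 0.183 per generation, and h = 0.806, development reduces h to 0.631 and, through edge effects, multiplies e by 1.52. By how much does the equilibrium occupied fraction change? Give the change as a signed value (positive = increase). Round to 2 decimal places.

-0.36

Before: p* = h − e/c = 0.806 − 0.183/0.508 = 0.806 − 0.3602 = 0.4458.
After: c = 0.508, e = 0.27816, h = 0.631; p* = 0.631 − 0.27816/0.508 = 0.0834.
Δp* = 0.0834 − 0.4458 = -0.3623.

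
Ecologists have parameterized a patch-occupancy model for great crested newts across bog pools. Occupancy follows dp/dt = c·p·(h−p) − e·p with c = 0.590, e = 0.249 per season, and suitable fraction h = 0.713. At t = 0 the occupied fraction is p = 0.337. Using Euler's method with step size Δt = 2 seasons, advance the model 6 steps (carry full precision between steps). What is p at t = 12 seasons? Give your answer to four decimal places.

0.2940

Update rule: p ← p + [c·p·(h−p) − e·p]·Δt with Δt = 2.
step 1: Δp = -0.01831, p = 0.31869
step 2: Δp = -0.01043, p = 0.30827
step 3: Δp = -0.00629, p = 0.30197
step 4: Δp = -0.00392, p = 0.29805
step 5: Δp = -0.00249, p = 0.29556
step 6: Δp = -0.00160, p = 0.29396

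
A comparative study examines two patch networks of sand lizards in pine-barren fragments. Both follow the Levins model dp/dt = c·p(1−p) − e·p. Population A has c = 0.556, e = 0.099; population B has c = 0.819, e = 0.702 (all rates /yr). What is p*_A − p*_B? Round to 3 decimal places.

0.679

A: p*_A = 1 − 0.099/0.556 = 0.8219.
B: p*_B = 1 − 0.702/0.819 = 0.1429.
p*_A − p*_B = 0.8219 − 0.1429 = 0.6791.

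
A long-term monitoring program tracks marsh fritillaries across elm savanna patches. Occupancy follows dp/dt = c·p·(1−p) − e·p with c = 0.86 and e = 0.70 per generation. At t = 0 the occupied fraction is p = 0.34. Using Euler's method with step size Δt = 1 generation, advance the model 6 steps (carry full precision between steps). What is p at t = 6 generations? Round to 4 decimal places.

0.2177

Update rule: p ← p + [c·p·(1−p) − e·p]·Δt with Δt = 1.
p: 0.34000 → 0.29498  (Δp = -0.04502)
p: 0.29498 → 0.26735  (Δp = -0.02764)
p: 0.26735 → 0.24866  (Δp = -0.01869)
p: 0.24866 → 0.23527  (Δp = -0.01339)
p: 0.23527 → 0.22531  (Δp = -0.00996)
p: 0.22531 → 0.21770  (Δp = -0.00761)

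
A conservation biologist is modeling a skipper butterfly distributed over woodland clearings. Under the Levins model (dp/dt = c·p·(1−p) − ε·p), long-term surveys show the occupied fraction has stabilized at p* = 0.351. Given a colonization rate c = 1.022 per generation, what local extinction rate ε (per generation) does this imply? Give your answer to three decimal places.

At equilibrium c(1−p*) = ε.
ε = 1.022 × (1 − 0.351) = 1.022 × 0.6490 = 0.6633.

0.663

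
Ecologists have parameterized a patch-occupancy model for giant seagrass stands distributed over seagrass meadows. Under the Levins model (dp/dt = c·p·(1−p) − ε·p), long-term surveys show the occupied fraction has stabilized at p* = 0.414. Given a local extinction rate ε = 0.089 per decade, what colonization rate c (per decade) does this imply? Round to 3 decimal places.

0.152

At equilibrium c(1−p*) = ε, so c = ε/(1−p*).
c = 0.089/(1 − 0.414) = 0.089/0.5860 = 0.1519.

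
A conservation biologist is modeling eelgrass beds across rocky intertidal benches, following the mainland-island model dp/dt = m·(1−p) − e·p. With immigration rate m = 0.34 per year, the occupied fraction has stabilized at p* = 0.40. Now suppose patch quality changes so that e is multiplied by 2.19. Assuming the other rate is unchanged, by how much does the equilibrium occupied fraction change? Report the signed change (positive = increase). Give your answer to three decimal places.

-0.167

Balance m(1−p*) = e·p* gives e = m(1−p*)/p* = 0.34×0.60000/0.40000 = 0.51000.
New p* = m/(m+e) = 0.34000/(0.34000+1.11690) = 0.23337.
Δp* = 0.23337 − 0.40000 = -0.16663.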